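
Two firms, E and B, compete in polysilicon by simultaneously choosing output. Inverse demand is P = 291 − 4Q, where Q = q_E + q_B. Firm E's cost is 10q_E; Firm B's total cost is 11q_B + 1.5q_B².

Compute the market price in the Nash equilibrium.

119.5

Firm E's profit: π = q_E(291 − 4(q_E + q_B)) − 10q_E.
∂π/∂q_E = 281 − 8q_E − 4q_B = 0, so q_E = 35.125 − 0.5q_B.
For B: ∂π/∂q_B = 280 − 11q_B − 4q_E = 0 ⇒ q_B = 280/11 − (4/11)q_E.
Substituting the second reaction function into the first: q_E = 35.125 − 0.5(280/11 − (4/11)q_E), which gives (9/11)q_E = 1971/88 ⇒ q_E = 27.375.
Then q_B = 280/11 − (4/11)·27.375 = 15.5.
Equilibrium price: P = 291 − 4·42.875 = 119.5.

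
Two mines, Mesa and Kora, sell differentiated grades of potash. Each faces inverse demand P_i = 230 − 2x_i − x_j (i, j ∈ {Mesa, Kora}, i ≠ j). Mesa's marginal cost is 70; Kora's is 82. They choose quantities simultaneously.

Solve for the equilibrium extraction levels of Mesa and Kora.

32.8, 28.8

Mine Mesa's profit: π = x_{Mesa}(230 − 2x_{Mesa} − x_{Kora}) − 70x_{Mesa}.
∂π/∂x_{Mesa} = 160 − 4x_{Mesa} − x_{Kora} = 0 ⇒ x_{Mesa} = 40 − 0.25x_{Kora}.
Similarly x_{Kora} = 37 − 0.25x_{Mesa}.
Plugging x_{Kora} into Mesa's best response: x_{Mesa} = 40 − 0.25(37 − 0.25x_{Mesa}) ⇒ 0.9375x_{Mesa} = 30.75, so x_{Mesa} = 32.8.
Then x_{Kora} = 37 − 0.25·32.8 = 28.8.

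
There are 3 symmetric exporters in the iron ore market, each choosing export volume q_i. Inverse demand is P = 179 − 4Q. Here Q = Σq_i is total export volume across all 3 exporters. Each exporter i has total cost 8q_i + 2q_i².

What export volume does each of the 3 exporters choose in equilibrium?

A representative exporter's profit is π_i = q_i(179 − 4Q) − 8q_i − 2q_i², with Q = q_i + Σ_{j≠i} q_j.
First-order condition: 171 − 12q_i − 4Σ_{j≠i} q_j = 0.
Imposing symmetry (q_j = q for all j) turns Σ_{j≠i} q_j into 2q, so 171 = 20q and q = 8.55.

8.55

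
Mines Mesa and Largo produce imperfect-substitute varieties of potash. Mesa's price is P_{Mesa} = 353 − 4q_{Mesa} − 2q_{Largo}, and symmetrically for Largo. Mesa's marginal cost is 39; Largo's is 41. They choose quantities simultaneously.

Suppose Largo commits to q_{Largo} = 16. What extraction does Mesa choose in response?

Mine Mesa's profit: π = q_{Mesa}(353 − 4q_{Mesa} − 2q_{Largo}) − 39q_{Mesa}.
∂π/∂q_{Mesa} = 314 − 8q_{Mesa} − 2q_{Largo} = 0 ⇒ q_{Mesa} = 39.25 − 0.25q_{Largo}.
At q_{Largo} = 16: q_{Mesa} = 39.25 − 0.25·16 = 35.25.

35.25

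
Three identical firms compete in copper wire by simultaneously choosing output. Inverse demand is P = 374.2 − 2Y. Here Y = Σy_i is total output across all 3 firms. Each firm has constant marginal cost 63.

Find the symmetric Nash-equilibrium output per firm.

38.9

A representative firm's profit is π_i = y_i(374.2 − 2Y) − 63y_i, with Y = y_i + Σ_{j≠i} y_j.
First-order condition: 311.2 − 4y_i − 2Σ_{j≠i} y_j = 0.
With identical firms, set every y_j = y: then 311.2 − 4y − 4y = 0, i.e. y = 311.2/8 = 38.9.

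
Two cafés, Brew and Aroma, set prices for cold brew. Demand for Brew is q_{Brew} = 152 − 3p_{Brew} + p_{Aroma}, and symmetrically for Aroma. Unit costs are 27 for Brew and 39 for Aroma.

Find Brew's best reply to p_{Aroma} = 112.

57.5

Brew's profit: π = (p_{Brew} − 27)(152 − 3p_{Brew} + p_{Aroma}).
∂π/∂p_{Brew} = 233 − 6p_{Brew} + p_{Aroma} = 0 ⇒ p_{Brew} = 233/6 + (1/6)p_{Aroma}.
At p_{Aroma} = 112: p_{Brew} = 233/6 + (1/6)·112 = 57.5.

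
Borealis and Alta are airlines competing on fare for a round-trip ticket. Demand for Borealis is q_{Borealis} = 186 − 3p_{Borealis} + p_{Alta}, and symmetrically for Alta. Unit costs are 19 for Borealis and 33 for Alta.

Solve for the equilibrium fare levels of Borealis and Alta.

49.8, 55.8

Borealis's profit: π = (p_{Borealis} − 19)(186 − 3p_{Borealis} + p_{Alta}).
∂π/∂p_{Borealis} = 243 − 6p_{Borealis} + p_{Alta} = 0 ⇒ p_{Borealis} = 40.5 + (1/6)p_{Alta}.
Similarly p_{Alta} = 47.5 + (1/6)p_{Borealis}.
Substituting the second reaction function into the first: p_{Borealis} = 40.5 + (1/6)(47.5 + (1/6)p_{Borealis}), which gives (35/36)p_{Borealis} = 581/12 ⇒ p_{Borealis} = 49.8.
Then p_{Alta} = 47.5 + (1/6)·49.8 = 55.8.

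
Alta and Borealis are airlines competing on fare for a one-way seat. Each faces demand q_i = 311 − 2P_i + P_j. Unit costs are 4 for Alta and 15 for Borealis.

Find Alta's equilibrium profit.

21548.88

Alta's profit: π = (P_{Alta} − 4)(311 − 2P_{Alta} + P_{Borealis}).
∂π/∂P_{Alta} = 319 − 4P_{Alta} + P_{Borealis} = 0 ⇒ P_{Alta} = 79.75 + 0.25P_{Borealis}.
Similarly P_{Borealis} = 85.25 + 0.25P_{Alta}.
Substituting the second reaction function into the first: P_{Alta} = 79.75 + 0.25(85.25 + 0.25P_{Alta}), which gives 0.9375P_{Alta} = 101.0625 ⇒ P_{Alta} = 107.8.
Then P_{Borealis} = 85.25 + 0.25·107.8 = 112.2.
q_{Alta} = 311 − 2·107.8 + 112.2 = 207.6.
Profit = (107.8 − 4)·207.6 = 21548.88.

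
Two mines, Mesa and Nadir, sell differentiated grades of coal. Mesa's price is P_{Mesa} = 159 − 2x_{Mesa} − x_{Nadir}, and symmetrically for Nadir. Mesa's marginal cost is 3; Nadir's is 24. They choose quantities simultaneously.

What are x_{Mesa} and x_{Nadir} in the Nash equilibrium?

32.6, 25.6

Mine Mesa's profit: π = x_{Mesa}(159 − 2x_{Mesa} − x_{Nadir}) − 3x_{Mesa}.
∂π/∂x_{Mesa} = 156 − 4x_{Mesa} − x_{Nadir} = 0 ⇒ x_{Mesa} = 39 − 0.25x_{Nadir}.
Similarly x_{Nadir} = 33.75 − 0.25x_{Mesa}.
Plugging x_{Nadir} into Mesa's best response: x_{Mesa} = 39 − 0.25(33.75 − 0.25x_{Mesa}) ⇒ 0.9375x_{Mesa} = 30.5625, so x_{Mesa} = 32.6.
Then x_{Nadir} = 33.75 − 0.25·32.6 = 25.6.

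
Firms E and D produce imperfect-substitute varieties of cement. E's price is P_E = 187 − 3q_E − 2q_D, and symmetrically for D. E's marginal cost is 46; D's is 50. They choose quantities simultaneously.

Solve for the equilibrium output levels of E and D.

17.875, 16.875

Firm E's profit: π = q_E(187 − 3q_E − 2q_D) − 46q_E.
∂π/∂q_E = 141 − 6q_E − 2q_D = 0 ⇒ q_E = 23.5 − (1/3)q_D.
Similarly q_D = 137/6 − (1/3)q_E.
Substituting the second reaction function into the first: q_E = 23.5 − (1/3)(137/6 − (1/3)q_E), which gives (8/9)q_E = 143/9 ⇒ q_E = 17.875.
Then q_D = 137/6 − (1/3)·17.875 = 16.875.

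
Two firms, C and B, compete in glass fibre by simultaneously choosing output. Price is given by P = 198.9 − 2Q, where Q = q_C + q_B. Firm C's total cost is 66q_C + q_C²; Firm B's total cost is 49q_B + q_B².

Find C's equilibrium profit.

725.4075

Firm C's profit: π = q_C(198.9 − 2(q_C + q_B)) − 66q_C − q_C².
∂π/∂q_C = 132.9 − 6q_C − 2q_B = 0, so q_C = 22.15 − (1/3)q_B.
By the same steps for B: q_B = 1499/60 − (1/3)q_C.
Plugging q_B into C's best response: q_C = 22.15 − (1/3)(1499/60 − (1/3)q_C) ⇒ (8/9)q_C = 622/45, so q_C = 15.55.
Then q_B = 1499/60 − (1/3)·15.55 = 19.8.
Price P = 198.9 − 2·35.35 = 128.2.
C's profit: (128.2 − 66)·15.55 − (15.55)² = 725.4075.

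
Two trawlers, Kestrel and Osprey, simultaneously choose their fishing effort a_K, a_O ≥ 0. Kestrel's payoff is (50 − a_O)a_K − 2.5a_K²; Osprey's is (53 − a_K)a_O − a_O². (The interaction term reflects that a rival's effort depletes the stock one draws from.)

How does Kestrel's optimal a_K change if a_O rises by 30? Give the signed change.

-6

Expanding Kestrel's payoff: 50a_K − a_Oa_K − 2.5a_K².
∂π/∂a_K = 50 − a_O − 5a_K = 0, so a_K = 10 − 0.2a_O.
The reaction-function slope is −0.2, so a 30-unit rise in a_O moves a_K by −0.2 × 30 = −6. Kestrel's best response falls — the actions are strategic substitutes.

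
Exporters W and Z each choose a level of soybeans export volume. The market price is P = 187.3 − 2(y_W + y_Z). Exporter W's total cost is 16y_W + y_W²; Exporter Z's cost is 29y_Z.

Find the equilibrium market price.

89.72

Exporter W's profit: π = y_W(187.3 − 2(y_W + y_Z)) − 16y_W − y_W².
∂π/∂y_W = 171.3 − 6y_W − 2y_Z = 0, so y_W = 28.55 − (1/3)y_Z.
For Z: ∂π/∂y_Z = 158.3 − 4y_Z − 2y_W = 0 ⇒ y_Z = 39.575 − 0.5y_W.
Substituting the second reaction function into the first: y_W = 28.55 − (1/3)(39.575 − 0.5y_W), which gives (5/6)y_W = 1843/120 ⇒ y_W = 18.43.
Then y_Z = 39.575 − 0.5·18.43 = 30.36.
Equilibrium price: P = 187.3 − 2·48.79 = 89.72.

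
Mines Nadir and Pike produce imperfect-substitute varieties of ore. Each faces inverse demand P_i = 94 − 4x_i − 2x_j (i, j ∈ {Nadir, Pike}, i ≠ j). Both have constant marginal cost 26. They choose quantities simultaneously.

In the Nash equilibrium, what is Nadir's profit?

Mine Nadir's profit: π = x_{Nadir}(94 − 4x_{Nadir} − 2x_{Pike}) − 26x_{Nadir}.
∂π/∂x_{Nadir} = 68 − 8x_{Nadir} − 2x_{Pike} = 0 ⇒ x_{Nadir} = 8.5 − 0.25x_{Pike}.
By symmetry x_{Pike} = x_{Nadir}; substituting into the reaction function, 1.25x_{Nadir} = 8.5 and x_{Nadir} = 6.8.
P_{Nadir} = 94 − 4·6.8 − 2·6.8 = 53.2.
Profit = (53.2 − 26)·6.8 = 184.96.

184.96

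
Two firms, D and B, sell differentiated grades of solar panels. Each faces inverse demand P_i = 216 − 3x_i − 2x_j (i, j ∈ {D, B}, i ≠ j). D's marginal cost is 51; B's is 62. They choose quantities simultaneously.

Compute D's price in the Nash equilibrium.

114.9375

Firm D's profit: π = x_D(216 − 3x_D − 2x_B) − 51x_D.
∂π/∂x_D = 165 − 6x_D − 2x_B = 0 ⇒ x_D = 27.5 − (1/3)x_B.
Similarly x_B = 77/3 − (1/3)x_D.
Substituting the second reaction function into the first: x_D = 27.5 − (1/3)(77/3 − (1/3)x_D), which gives (8/9)x_D = 341/18 ⇒ x_D = 21.3125.
Then x_B = 77/3 − (1/3)·21.3125 = 18.5625.
P_D = 216 − 3·21.3125 − 2·18.5625 = 114.9375.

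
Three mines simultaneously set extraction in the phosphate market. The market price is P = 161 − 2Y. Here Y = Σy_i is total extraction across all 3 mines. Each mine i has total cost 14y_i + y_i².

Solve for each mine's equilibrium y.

A representative mine's profit is π_i = y_i(161 − 2Y) − 14y_i − y_i², with Y = y_i + Σ_{j≠i} y_j.
First-order condition: 147 − 6y_i − 2Σ_{j≠i} y_j = 0.
With identical mines, set every y_j = y: then 147 − 6y − 4y = 0, i.e. y = 147/10 = 14.7.

14.7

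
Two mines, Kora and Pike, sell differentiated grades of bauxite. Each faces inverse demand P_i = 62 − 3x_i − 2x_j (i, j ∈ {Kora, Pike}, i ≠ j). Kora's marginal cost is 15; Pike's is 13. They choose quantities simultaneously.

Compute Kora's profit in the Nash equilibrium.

Mine Kora's profit: π = x_{Kora}(62 − 3x_{Kora} − 2x_{Pike}) − 15x_{Kora}.
∂π/∂x_{Kora} = 47 − 6x_{Kora} − 2x_{Pike} = 0 ⇒ x_{Kora} = 47/6 − (1/3)x_{Pike}.
Similarly x_{Pike} = 49/6 − (1/3)x_{Kora}.
Substituting the second reaction function into the first: x_{Kora} = 47/6 − (1/3)(49/6 − (1/3)x_{Kora}), which gives (8/9)x_{Kora} = 46/9 ⇒ x_{Kora} = 5.75.
Then x_{Pike} = 49/6 − (1/3)·5.75 = 6.25.
P_{Kora} = 62 − 3·5.75 − 2·6.25 = 32.25.
Profit = (32.25 − 15)·5.75 = 99.1875.

99.1875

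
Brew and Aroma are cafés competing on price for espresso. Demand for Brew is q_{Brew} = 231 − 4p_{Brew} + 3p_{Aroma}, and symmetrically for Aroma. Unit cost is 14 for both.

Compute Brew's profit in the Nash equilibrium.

7534.24

Brew's profit: π = (p_{Brew} − 14)(231 − 4p_{Brew} + 3p_{Aroma}).
∂π/∂p_{Brew} = 287 − 8p_{Brew} + 3p_{Aroma} = 0 ⇒ p_{Brew} = 35.875 + 0.375p_{Aroma}.
The game is symmetric, so in equilibrium p_{Aroma} = p_{Brew}: the reaction function gives 0.625p_{Brew} = 35.875, hence p_{Brew} = 57.4.
q_{Brew} = 231 − 4·57.4 + 3·57.4 = 173.6.
Profit = (57.4 − 14)·173.6 = 7534.24.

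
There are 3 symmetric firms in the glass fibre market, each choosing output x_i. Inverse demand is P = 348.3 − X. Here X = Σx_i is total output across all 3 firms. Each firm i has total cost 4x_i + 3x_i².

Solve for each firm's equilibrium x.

A representative firm's profit is π_i = x_i(348.3 − X) − 4x_i − 3x_i², with X = x_i + Σ_{j≠i} x_j.
First-order condition: 344.3 − 8x_i − Σ_{j≠i} x_j = 0.
Imposing symmetry (x_j = x for all j) turns Σ_{j≠i} x_j into 2x, so 344.3 = 10x and x = 34.43.

34.43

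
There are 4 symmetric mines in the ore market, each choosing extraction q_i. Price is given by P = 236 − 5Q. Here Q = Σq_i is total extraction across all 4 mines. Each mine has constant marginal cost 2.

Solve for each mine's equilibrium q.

A representative mine's profit is π_i = q_i(236 − 5Q) − 2q_i, with Q = q_i + Σ_{j≠i} q_j.
First-order condition: 234 − 10q_i − 5Σ_{j≠i} q_j = 0.
Imposing symmetry (q_j = q for all j) turns Σ_{j≠i} q_j into 3q, so 234 = 25q and q = 9.36.

9.36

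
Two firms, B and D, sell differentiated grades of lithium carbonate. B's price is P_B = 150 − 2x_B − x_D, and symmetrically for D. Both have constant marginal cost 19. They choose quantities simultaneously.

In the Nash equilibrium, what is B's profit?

1372.88

Firm B's profit: π = x_B(150 − 2x_B − x_D) − 19x_B.
∂π/∂x_B = 131 − 4x_B − x_D = 0 ⇒ x_B = 32.75 − 0.25x_D.
By symmetry x_D = x_B; substituting into the reaction function, 1.25x_B = 32.75 and x_B = 26.2.
P_B = 150 − 2·26.2 − 26.2 = 71.4.
Profit = (71.4 − 19)·26.2 = 1372.88.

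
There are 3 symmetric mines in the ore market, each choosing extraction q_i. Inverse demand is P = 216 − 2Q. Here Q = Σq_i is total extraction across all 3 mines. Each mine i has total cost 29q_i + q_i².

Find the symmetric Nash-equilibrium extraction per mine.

A representative mine's profit is π_i = q_i(216 − 2Q) − 29q_i − q_i², with Q = q_i + Σ_{j≠i} q_j.
First-order condition: 187 − 6q_i − 2Σ_{j≠i} q_j = 0.
With identical mines, set every q_j = q: then 187 − 6q − 4q = 0, i.e. q = 187/10 = 18.7.

18.7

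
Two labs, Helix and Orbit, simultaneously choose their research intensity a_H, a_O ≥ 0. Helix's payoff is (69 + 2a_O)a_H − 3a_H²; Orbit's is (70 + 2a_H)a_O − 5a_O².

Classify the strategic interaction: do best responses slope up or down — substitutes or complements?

strategic complements

Expanding Helix's payoff: 69a_H + 2a_Oa_H − 3a_H².
∂π/∂a_H = 69 + 2a_O − 6a_H = 0, so a_H = 11.5 + (1/3)a_O.
The best-response slope da_H/da_O = 1/3 > 0: the reaction function is upward-sloping, so the choices are strategic complements.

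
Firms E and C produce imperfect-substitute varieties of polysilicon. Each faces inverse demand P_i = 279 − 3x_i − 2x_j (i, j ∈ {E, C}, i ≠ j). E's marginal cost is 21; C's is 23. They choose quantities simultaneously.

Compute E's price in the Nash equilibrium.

118.125

Firm E's profit: π = x_E(279 − 3x_E − 2x_C) − 21x_E.
∂π/∂x_E = 258 − 6x_E − 2x_C = 0 ⇒ x_E = 43 − (1/3)x_C.
Similarly x_C = 128/3 − (1/3)x_E.
Plugging x_C into E's best response: x_E = 43 − (1/3)(128/3 − (1/3)x_E) ⇒ (8/9)x_E = 259/9, so x_E = 32.375.
Then x_C = 128/3 − (1/3)·32.375 = 31.875.
P_E = 279 − 3·32.375 − 2·31.875 = 118.125.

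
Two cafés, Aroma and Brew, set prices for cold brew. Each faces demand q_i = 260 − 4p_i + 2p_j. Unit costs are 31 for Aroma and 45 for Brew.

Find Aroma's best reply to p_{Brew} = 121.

78.25

Aroma's profit: π = (p_{Aroma} − 31)(260 − 4p_{Aroma} + 2p_{Brew}).
∂π/∂p_{Aroma} = 384 − 8p_{Aroma} + 2p_{Brew} = 0 ⇒ p_{Aroma} = 48 + 0.25p_{Brew}.
At p_{Brew} = 121: p_{Aroma} = 48 + 0.25·121 = 78.25.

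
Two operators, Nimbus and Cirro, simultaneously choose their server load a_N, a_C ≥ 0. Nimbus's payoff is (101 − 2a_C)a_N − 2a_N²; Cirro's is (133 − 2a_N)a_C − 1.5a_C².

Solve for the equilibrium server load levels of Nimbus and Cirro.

4.625, 41.25

Expanding Nimbus's payoff: 101a_N − 2a_Ca_N − 2a_N².
∂π/∂a_N = 101 − 2a_C − 4a_N = 0, so a_N = 25.25 − 0.5a_C.
Likewise for Cirro: a_C = 133/3 − (2/3)a_N.
Substituting the second reaction function into the first: a_N = 25.25 − 0.5(133/3 − (2/3)a_N), which gives (2/3)a_N = 37/12 ⇒ a_N = 4.625.
Then a_C = 133/3 − (2/3)·4.625 = 41.25.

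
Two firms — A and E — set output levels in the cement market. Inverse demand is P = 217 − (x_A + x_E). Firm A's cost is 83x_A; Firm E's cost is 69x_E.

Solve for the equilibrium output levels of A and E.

Firm A's profit: π = x_A(217 − (x_A + x_E)) − 83x_A.
∂π/∂x_A = 134 − 2x_A − x_E = 0, so x_A = 67 − 0.5x_E.
By the same steps for E: x_E = 74 − 0.5x_A.
Plugging x_E into A's best response: x_A = 67 − 0.5(74 − 0.5x_A) ⇒ 0.75x_A = 30, so x_A = 40.
Then x_E = 74 − 0.5·40 = 54.

40, 54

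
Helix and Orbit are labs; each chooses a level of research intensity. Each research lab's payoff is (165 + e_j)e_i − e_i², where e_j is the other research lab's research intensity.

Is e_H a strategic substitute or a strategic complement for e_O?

strategic complements

Helix's payoff is (165 + e_O)e_H − e_H².
∂π/∂e_H = 165 + e_O − 2e_H = 0, so e_H = 82.5 + 0.5e_O.
The best-response slope de_H/de_O = 0.5 > 0: the reaction function is upward-sloping, so the choices are strategic complements.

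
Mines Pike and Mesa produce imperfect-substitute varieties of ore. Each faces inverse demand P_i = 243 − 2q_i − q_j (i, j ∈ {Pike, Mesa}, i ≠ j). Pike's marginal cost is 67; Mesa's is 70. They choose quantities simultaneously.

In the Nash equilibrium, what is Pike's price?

137.8

Mine Pike's profit: π = q_{Pike}(243 − 2q_{Pike} − q_{Mesa}) − 67q_{Pike}.
∂π/∂q_{Pike} = 176 − 4q_{Pike} − q_{Mesa} = 0 ⇒ q_{Pike} = 44 − 0.25q_{Mesa}.
Similarly q_{Mesa} = 43.25 − 0.25q_{Pike}.
Plugging q_{Mesa} into Pike's best response: q_{Pike} = 44 − 0.25(43.25 − 0.25q_{Pike}) ⇒ 0.9375q_{Pike} = 33.1875, so q_{Pike} = 35.4.
Then q_{Mesa} = 43.25 − 0.25·35.4 = 34.4.
P_{Pike} = 243 − 2·35.4 − 34.4 = 137.8.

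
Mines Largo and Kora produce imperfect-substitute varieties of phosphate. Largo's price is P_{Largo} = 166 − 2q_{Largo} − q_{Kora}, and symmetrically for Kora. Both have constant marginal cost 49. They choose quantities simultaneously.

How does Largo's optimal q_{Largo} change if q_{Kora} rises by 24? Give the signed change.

Mine Largo's profit: π = q_{Largo}(166 − 2q_{Largo} − q_{Kora}) − 49q_{Largo}.
∂π/∂q_{Largo} = 117 − 4q_{Largo} − q_{Kora} = 0 ⇒ q_{Largo} = 29.25 − 0.25q_{Kora}.
The reaction-function slope is −0.25, so a 24-unit rise in q_{Kora} moves q_{Largo} by −0.25 × 24 = −6. Largo's best response falls — the actions are strategic substitutes.

-6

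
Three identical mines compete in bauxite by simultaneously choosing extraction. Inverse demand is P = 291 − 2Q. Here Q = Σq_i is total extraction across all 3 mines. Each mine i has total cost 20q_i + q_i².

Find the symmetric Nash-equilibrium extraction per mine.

A representative mine's profit is π_i = q_i(291 − 2Q) − 20q_i − q_i², with Q = q_i + Σ_{j≠i} q_j.
First-order condition: 271 − 6q_i − 2Σ_{j≠i} q_j = 0.
Imposing symmetry (q_j = q for all j) turns Σ_{j≠i} q_j into 2q, so 271 = 10q and q = 27.1.

27.1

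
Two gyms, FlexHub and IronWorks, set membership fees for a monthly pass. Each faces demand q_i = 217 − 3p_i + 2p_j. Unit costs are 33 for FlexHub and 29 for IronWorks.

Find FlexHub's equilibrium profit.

FlexHub's profit: π = (p_{FlexHub} − 33)(217 − 3p_{FlexHub} + 2p_{IronWorks}).
∂π/∂p_{FlexHub} = 316 − 6p_{FlexHub} + 2p_{IronWorks} = 0 ⇒ p_{FlexHub} = 158/3 + (1/3)p_{IronWorks}.
Similarly p_{IronWorks} = 152/3 + (1/3)p_{FlexHub}.
Substituting the second reaction function into the first: p_{FlexHub} = 158/3 + (1/3)(152/3 + (1/3)p_{FlexHub}), which gives (8/9)p_{FlexHub} = 626/9 ⇒ p_{FlexHub} = 78.25.
Then p_{IronWorks} = 152/3 + (1/3)·78.25 = 76.75.
q_{FlexHub} = 217 − 3·78.25 + 2·76.75 = 135.75.
Profit = (78.25 − 33)·135.75 = 6142.6875.

6142.6875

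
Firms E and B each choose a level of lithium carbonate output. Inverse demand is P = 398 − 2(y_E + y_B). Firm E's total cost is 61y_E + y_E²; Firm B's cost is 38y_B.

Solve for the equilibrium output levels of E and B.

31.4, 74.3

Firm E's profit: π = y_E(398 − 2(y_E + y_B)) − 61y_E − y_E².
∂π/∂y_E = 337 − 6y_E − 2y_B = 0, so y_E = 337/6 − (1/3)y_B.
For B: ∂π/∂y_B = 360 − 4y_B − 2y_E = 0 ⇒ y_B = 90 − 0.5y_E.
Solving the two reaction functions simultaneously: (1 − (−1/3)(−0.5))y_E = 337/6 − (1/3)·90, so (5/6)y_E = 157/6 and y_E = 31.4.
Then y_B = 90 − 0.5·31.4 = 74.3.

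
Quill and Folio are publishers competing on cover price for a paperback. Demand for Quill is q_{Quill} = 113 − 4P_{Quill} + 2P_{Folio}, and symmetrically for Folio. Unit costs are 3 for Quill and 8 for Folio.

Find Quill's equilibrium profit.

Quill's profit: π = (P_{Quill} − 3)(113 − 4P_{Quill} + 2P_{Folio}).
∂π/∂P_{Quill} = 125 − 8P_{Quill} + 2P_{Folio} = 0 ⇒ P_{Quill} = 15.625 + 0.25P_{Folio}.
Similarly P_{Folio} = 18.125 + 0.25P_{Quill}.
Substituting the second reaction function into the first: P_{Quill} = 15.625 + 0.25(18.125 + 0.25P_{Quill}), which gives 0.9375P_{Quill} = 645/32 ⇒ P_{Quill} = 21.5.
Then P_{Folio} = 18.125 + 0.25·21.5 = 23.5.
q_{Quill} = 113 − 4·21.5 + 2·23.5 = 74.
Profit = (21.5 − 3)·74 = 1369.

1369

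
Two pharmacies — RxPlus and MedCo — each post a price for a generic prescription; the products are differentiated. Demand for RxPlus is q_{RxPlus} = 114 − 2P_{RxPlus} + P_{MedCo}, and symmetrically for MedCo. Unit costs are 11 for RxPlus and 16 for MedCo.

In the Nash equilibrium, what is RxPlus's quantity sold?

70

RxPlus's profit: π = (P_{RxPlus} − 11)(114 − 2P_{RxPlus} + P_{MedCo}).
∂π/∂P_{RxPlus} = 136 − 4P_{RxPlus} + P_{MedCo} = 0 ⇒ P_{RxPlus} = 34 + 0.25P_{MedCo}.
Similarly P_{MedCo} = 36.5 + 0.25P_{RxPlus}.
Solving the two reaction functions simultaneously: (1 − (0.25)(0.25))P_{RxPlus} = 34 + 0.25·36.5, so 0.9375P_{RxPlus} = 43.125 and P_{RxPlus} = 46.
Then P_{MedCo} = 36.5 + 0.25·46 = 48.
q_{RxPlus} = 114 − 2·46 + 48 = 70.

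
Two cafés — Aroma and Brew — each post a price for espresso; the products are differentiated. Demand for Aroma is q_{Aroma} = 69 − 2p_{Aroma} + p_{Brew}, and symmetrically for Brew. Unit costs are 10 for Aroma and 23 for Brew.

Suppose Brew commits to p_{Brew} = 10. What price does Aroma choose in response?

Aroma's profit: π = (p_{Aroma} − 10)(69 − 2p_{Aroma} + p_{Brew}).
∂π/∂p_{Aroma} = 89 − 4p_{Aroma} + p_{Brew} = 0 ⇒ p_{Aroma} = 22.25 + 0.25p_{Brew}.
At p_{Brew} = 10: p_{Aroma} = 22.25 + 0.25·10 = 24.75.

24.75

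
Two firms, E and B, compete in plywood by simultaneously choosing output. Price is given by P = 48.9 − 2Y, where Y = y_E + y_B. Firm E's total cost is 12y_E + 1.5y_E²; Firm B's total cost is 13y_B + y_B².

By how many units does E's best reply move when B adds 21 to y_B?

Firm E's profit: π = y_E(48.9 − 2(y_E + y_B)) − 12y_E − 1.5y_E².
∂π/∂y_E = 36.9 − 7y_E − 2y_B = 0, so y_E = 369/70 − (2/7)y_B.
The reaction-function slope is −2/7, so a 21-unit rise in y_B moves y_E by −2/7 × 21 = −6. E's best response falls — the actions are strategic substitutes.

-6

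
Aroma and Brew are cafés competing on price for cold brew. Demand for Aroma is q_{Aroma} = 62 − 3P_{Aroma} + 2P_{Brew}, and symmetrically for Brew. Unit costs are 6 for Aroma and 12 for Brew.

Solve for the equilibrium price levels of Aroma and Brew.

21.125, 23.375

Aroma's profit: π = (P_{Aroma} − 6)(62 − 3P_{Aroma} + 2P_{Brew}).
∂π/∂P_{Aroma} = 80 − 6P_{Aroma} + 2P_{Brew} = 0 ⇒ P_{Aroma} = 40/3 + (1/3)P_{Brew}.
Similarly P_{Brew} = 49/3 + (1/3)P_{Aroma}.
Plugging P_{Brew} into Aroma's best response: P_{Aroma} = 40/3 + (1/3)(49/3 + (1/3)P_{Aroma}) ⇒ (8/9)P_{Aroma} = 169/9, so P_{Aroma} = 21.125.
Then P_{Brew} = 49/3 + (1/3)·21.125 = 23.375.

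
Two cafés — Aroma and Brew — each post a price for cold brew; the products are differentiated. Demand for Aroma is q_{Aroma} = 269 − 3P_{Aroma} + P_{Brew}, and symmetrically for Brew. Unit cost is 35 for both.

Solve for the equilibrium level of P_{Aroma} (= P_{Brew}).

Aroma's profit: π = (P_{Aroma} − 35)(269 − 3P_{Aroma} + P_{Brew}).
∂π/∂P_{Aroma} = 374 − 6P_{Aroma} + P_{Brew} = 0 ⇒ P_{Aroma} = 187/3 + (1/6)P_{Brew}.
The game is symmetric, so in equilibrium P_{Brew} = P_{Aroma}: the reaction function gives (5/6)P_{Aroma} = 187/3, hence P_{Aroma} = 74.8.

74.8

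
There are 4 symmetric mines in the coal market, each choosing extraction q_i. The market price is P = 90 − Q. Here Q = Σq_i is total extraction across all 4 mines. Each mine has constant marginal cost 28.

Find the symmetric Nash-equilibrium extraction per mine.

A representative mine's profit is π_i = q_i(90 − Q) − 28q_i, with Q = q_i + Σ_{j≠i} q_j.
First-order condition: 62 − 2q_i − Σ_{j≠i} q_j = 0.
Imposing symmetry (q_j = q for all j) turns Σ_{j≠i} q_j into 3q, so 62 = 5q and q = 12.4.

12.4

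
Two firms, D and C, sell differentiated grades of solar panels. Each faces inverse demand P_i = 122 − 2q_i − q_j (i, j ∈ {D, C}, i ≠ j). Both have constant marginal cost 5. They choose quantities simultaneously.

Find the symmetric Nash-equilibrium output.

Firm D's profit: π = q_D(122 − 2q_D − q_C) − 5q_D.
∂π/∂q_D = 117 − 4q_D − q_C = 0 ⇒ q_D = 29.25 − 0.25q_C.
By symmetry q_C = q_D; substituting into the reaction function, 1.25q_D = 29.25 and q_D = 23.4.

23.4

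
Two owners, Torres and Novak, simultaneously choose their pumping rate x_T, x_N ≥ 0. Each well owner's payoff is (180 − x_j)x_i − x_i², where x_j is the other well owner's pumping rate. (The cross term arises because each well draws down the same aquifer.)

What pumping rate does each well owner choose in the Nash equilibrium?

60

Torres's payoff is (180 − x_N)x_T − x_T².
∂π/∂x_T = 180 − x_N − 2x_T = 0, so x_T = 90 − 0.5x_N.
By symmetry x_N = x_T; substituting into the reaction function, 1.5x_T = 90 and x_T = 60.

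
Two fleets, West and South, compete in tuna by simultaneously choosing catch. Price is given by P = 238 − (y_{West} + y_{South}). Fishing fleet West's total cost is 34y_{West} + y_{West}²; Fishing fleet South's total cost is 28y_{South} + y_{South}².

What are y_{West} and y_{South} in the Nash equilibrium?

40.4, 42.4

Fishing fleet West's profit: π = y_{West}(238 − (y_{West} + y_{South})) − 34y_{West} − y_{West}².
∂π/∂y_{West} = 204 − 4y_{West} − y_{South} = 0, so y_{West} = 51 − 0.25y_{South}.
By the same steps for South: y_{South} = 52.5 − 0.25y_{West}.
Substituting the second reaction function into the first: y_{West} = 51 − 0.25(52.5 − 0.25y_{West}), which gives 0.9375y_{West} = 37.875 ⇒ y_{West} = 40.4.
Then y_{South} = 52.5 − 0.25·40.4 = 42.4.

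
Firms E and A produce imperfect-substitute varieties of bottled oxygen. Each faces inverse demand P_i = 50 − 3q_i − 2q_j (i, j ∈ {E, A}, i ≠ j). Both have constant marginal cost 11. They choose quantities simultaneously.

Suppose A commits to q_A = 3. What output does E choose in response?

Firm E's profit: π = q_E(50 − 3q_E − 2q_A) − 11q_E.
∂π/∂q_E = 39 − 6q_E − 2q_A = 0 ⇒ q_E = 6.5 − (1/3)q_A.
At q_A = 3: q_E = 6.5 − (1/3)·3 = 5.5.

5.5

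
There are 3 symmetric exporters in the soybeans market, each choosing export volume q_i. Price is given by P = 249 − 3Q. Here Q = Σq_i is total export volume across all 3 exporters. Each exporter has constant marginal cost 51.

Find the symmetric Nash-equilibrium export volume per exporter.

A representative exporter's profit is π_i = q_i(249 − 3Q) − 51q_i, with Q = q_i + Σ_{j≠i} q_j.
First-order condition: 198 − 6q_i − 3Σ_{j≠i} q_j = 0.
With identical exporters, set every q_j = q: then 198 − 6q − 6q = 0, i.e. q = 198/12 = 16.5.

16.5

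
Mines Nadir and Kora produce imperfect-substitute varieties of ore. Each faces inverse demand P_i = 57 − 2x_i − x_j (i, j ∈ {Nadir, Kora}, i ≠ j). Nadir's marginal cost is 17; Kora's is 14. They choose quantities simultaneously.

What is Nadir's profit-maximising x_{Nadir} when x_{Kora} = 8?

Mine Nadir's profit: π = x_{Nadir}(57 − 2x_{Nadir} − x_{Kora}) − 17x_{Nadir}.
∂π/∂x_{Nadir} = 40 − 4x_{Nadir} − x_{Kora} = 0 ⇒ x_{Nadir} = 10 − 0.25x_{Kora}.
At x_{Kora} = 8: x_{Nadir} = 10 − 0.25·8 = 8.

8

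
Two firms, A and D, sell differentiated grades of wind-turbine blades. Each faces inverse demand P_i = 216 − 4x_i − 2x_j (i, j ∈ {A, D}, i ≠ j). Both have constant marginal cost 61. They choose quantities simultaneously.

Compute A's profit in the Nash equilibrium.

961

Firm A's profit: π = x_A(216 − 4x_A − 2x_D) − 61x_A.
∂π/∂x_A = 155 − 8x_A − 2x_D = 0 ⇒ x_A = 19.375 − 0.25x_D.
Setting x_A = x_D in the reaction function: x_A = 19.375 − 0.25x_A, so x_A = 19.375 / 1.25 = 15.5.
P_A = 216 − 4·15.5 − 2·15.5 = 123.
Profit = (123 − 61)·15.5 = 961.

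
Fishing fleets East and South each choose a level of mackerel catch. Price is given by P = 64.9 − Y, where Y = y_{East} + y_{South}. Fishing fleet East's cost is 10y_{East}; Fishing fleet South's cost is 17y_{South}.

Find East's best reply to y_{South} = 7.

Fishing fleet East's profit: π = y_{East}(64.9 − (y_{East} + y_{South})) − 10y_{East}.
∂π/∂y_{East} = 54.9 − 2y_{East} − y_{South} = 0, so y_{East} = 27.45 − 0.5y_{South}.
At y_{South} = 7: y_{East} = 27.45 − 0.5·7 = 23.95.

23.95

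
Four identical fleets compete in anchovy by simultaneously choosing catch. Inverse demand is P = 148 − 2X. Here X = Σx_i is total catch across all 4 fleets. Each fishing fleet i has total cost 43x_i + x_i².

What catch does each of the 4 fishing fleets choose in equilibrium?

8.75

A representative fishing fleet's profit is π_i = x_i(148 − 2X) − 43x_i − x_i², with X = x_i + Σ_{j≠i} x_j.
First-order condition: 105 − 6x_i − 2Σ_{j≠i} x_j = 0.
With identical fishing fleets, set every x_j = x: then 105 − 6x − 6x = 0, i.e. x = 105/12 = 8.75.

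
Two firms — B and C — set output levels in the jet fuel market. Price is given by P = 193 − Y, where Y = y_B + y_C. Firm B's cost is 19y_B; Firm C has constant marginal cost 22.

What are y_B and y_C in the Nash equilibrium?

59, 56

Firm B's profit: π = y_B(193 − (y_B + y_C)) − 19y_B.
∂π/∂y_B = 174 − 2y_B − y_C = 0, so y_B = 87 − 0.5y_C.
By the same steps for C: y_C = 85.5 − 0.5y_B.
Solving the two reaction functions simultaneously: (1 − (−0.5)(−0.5))y_B = 87 − 0.5·85.5, so 0.75y_B = 44.25 and y_B = 59.
Then y_C = 85.5 − 0.5·59 = 56.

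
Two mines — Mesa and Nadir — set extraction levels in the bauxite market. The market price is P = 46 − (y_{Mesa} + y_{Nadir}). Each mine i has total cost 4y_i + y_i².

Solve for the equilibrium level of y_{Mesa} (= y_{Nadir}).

8.4

Mine Mesa's profit: π = y_{Mesa}(46 − (y_{Mesa} + y_{Nadir})) − 4y_{Mesa} − y_{Mesa}².
∂π/∂y_{Mesa} = 42 − 4y_{Mesa} − y_{Nadir} = 0, so y_{Mesa} = 10.5 − 0.25y_{Nadir}.
By symmetry y_{Nadir} = y_{Mesa}; substituting into the reaction function, 1.25y_{Mesa} = 10.5 and y_{Mesa} = 8.4.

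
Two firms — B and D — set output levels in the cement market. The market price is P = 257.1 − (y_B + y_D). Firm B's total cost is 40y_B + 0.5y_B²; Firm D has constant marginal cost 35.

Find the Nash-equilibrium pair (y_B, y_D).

Firm B's profit: π = y_B(257.1 − (y_B + y_D)) − 40y_B − 0.5y_B².
∂π/∂y_B = 217.1 − 3y_B − y_D = 0, so y_B = 2171/30 − (1/3)y_D.
For D: ∂π/∂y_D = 222.1 − 2y_D − y_B = 0 ⇒ y_D = 111.05 − 0.5y_B.
Plugging y_D into B's best response: y_B = 2171/30 − (1/3)(111.05 − 0.5y_B) ⇒ (5/6)y_B = 35.35, so y_B = 42.42.
Then y_D = 111.05 − 0.5·42.42 = 89.84.

42.42, 89.84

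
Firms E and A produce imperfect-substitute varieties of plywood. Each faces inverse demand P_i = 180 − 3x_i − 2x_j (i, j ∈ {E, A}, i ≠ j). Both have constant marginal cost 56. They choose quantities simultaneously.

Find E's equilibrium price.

Firm E's profit: π = x_E(180 − 3x_E − 2x_A) − 56x_E.
∂π/∂x_E = 124 − 6x_E − 2x_A = 0 ⇒ x_E = 62/3 − (1/3)x_A.
By symmetry x_A = x_E; substituting into the reaction function, (4/3)x_E = 62/3 and x_E = 15.5.
P_E = 180 − 3·15.5 − 2·15.5 = 102.5.

102.5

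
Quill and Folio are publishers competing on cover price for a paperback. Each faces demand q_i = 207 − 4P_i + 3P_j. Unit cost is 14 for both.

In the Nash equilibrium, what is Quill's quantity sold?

154.4

Quill's profit: π = (P_{Quill} − 14)(207 − 4P_{Quill} + 3P_{Folio}).
∂π/∂P_{Quill} = 263 − 8P_{Quill} + 3P_{Folio} = 0 ⇒ P_{Quill} = 32.875 + 0.375P_{Folio}.
By symmetry P_{Folio} = P_{Quill}; substituting into the reaction function, 0.625P_{Quill} = 32.875 and P_{Quill} = 52.6.
q_{Quill} = 207 − 4·52.6 + 3·52.6 = 154.4.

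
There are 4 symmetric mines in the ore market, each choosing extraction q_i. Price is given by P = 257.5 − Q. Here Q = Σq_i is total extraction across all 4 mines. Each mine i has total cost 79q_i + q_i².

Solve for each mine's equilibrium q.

25.5

A representative mine's profit is π_i = q_i(257.5 − Q) − 79q_i − q_i², with Q = q_i + Σ_{j≠i} q_j.
First-order condition: 178.5 − 4q_i − Σ_{j≠i} q_j = 0.
In a symmetric equilibrium every mine chooses the same q, so Σ_{j≠i} q_j = 3q. The condition becomes 178.5 − 7q = 0, giving q = 178.5/7 = 25.5.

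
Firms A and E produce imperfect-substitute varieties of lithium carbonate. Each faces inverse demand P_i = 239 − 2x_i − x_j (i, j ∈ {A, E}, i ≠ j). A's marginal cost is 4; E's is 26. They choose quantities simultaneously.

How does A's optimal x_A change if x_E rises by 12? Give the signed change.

-3

Firm A's profit: π = x_A(239 − 2x_A − x_E) − 4x_A.
∂π/∂x_A = 235 − 4x_A − x_E = 0 ⇒ x_A = 58.75 − 0.25x_E.
The reaction-function slope is −0.25, so a 12-unit rise in x_E moves x_A by −0.25 × 12 = −3. A's best response falls — the actions are strategic substitutes.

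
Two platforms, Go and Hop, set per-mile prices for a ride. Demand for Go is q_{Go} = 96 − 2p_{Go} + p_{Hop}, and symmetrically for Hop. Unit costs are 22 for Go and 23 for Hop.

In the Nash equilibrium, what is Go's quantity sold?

Go's profit: π = (p_{Go} − 22)(96 − 2p_{Go} + p_{Hop}).
∂π/∂p_{Go} = 140 − 4p_{Go} + p_{Hop} = 0 ⇒ p_{Go} = 35 + 0.25p_{Hop}.
Similarly p_{Hop} = 35.5 + 0.25p_{Go}.
Plugging p_{Hop} into Go's best response: p_{Go} = 35 + 0.25(35.5 + 0.25p_{Go}) ⇒ 0.9375p_{Go} = 43.875, so p_{Go} = 46.8.
Then p_{Hop} = 35.5 + 0.25·46.8 = 47.2.
q_{Go} = 96 − 2·46.8 + 47.2 = 49.6.

49.6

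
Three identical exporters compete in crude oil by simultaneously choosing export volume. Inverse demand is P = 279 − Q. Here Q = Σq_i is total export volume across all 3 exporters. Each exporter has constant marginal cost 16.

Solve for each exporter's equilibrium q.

A representative exporter's profit is π_i = q_i(279 − Q) − 16q_i, with Q = q_i + Σ_{j≠i} q_j.
First-order condition: 263 − 2q_i − Σ_{j≠i} q_j = 0.
In a symmetric equilibrium every exporter chooses the same q, so Σ_{j≠i} q_j = 2q. The condition becomes 263 − 4q = 0, giving q = 263/4 = 65.75.

65.75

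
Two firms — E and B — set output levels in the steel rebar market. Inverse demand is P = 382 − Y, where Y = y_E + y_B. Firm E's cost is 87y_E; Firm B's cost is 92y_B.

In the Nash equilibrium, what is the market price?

Firm E's profit: π = y_E(382 − (y_E + y_B)) − 87y_E.
∂π/∂y_E = 295 − 2y_E − y_B = 0, so y_E = 147.5 − 0.5y_B.
By the same steps for B: y_B = 145 − 0.5y_E.
Substituting the second reaction function into the first: y_E = 147.5 − 0.5(145 − 0.5y_E), which gives 0.75y_E = 75 ⇒ y_E = 100.
Then y_B = 145 − 0.5·100 = 95.
Equilibrium price: P = 382 − 195 = 187.

187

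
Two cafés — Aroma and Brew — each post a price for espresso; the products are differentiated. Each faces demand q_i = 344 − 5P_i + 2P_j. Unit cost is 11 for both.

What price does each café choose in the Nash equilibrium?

Aroma's profit: π = (P_{Aroma} − 11)(344 − 5P_{Aroma} + 2P_{Brew}).
∂π/∂P_{Aroma} = 399 − 10P_{Aroma} + 2P_{Brew} = 0 ⇒ P_{Aroma} = 39.9 + 0.2P_{Brew}.
Setting P_{Aroma} = P_{Brew} in the reaction function: P_{Aroma} = 39.9 + 0.2P_{Aroma}, so P_{Aroma} = 39.9 / 0.8 = 49.875.

49.875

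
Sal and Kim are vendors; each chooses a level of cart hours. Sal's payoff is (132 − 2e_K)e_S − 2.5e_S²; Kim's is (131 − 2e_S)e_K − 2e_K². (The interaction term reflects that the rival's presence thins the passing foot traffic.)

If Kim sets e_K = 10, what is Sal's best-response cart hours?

22.4

Expanding Sal's payoff: 132e_S − 2e_Ke_S − 2.5e_S².
∂π/∂e_S = 132 − 2e_K − 5e_S = 0, so e_S = 26.4 − 0.4e_K.
At e_K = 10: e_S = 26.4 − 0.4·10 = 22.4.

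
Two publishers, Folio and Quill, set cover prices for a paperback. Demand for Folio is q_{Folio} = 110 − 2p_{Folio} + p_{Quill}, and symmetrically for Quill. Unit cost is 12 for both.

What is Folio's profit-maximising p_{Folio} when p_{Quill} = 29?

40.75

Folio's profit: π = (p_{Folio} − 12)(110 − 2p_{Folio} + p_{Quill}).
∂π/∂p_{Folio} = 134 − 4p_{Folio} + p_{Quill} = 0 ⇒ p_{Folio} = 33.5 + 0.25p_{Quill}.
At p_{Quill} = 29: p_{Folio} = 33.5 + 0.25·29 = 40.75.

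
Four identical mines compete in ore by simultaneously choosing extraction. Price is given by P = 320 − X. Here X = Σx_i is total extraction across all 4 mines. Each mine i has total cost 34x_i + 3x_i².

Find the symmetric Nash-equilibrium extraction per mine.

A representative mine's profit is π_i = x_i(320 − X) − 34x_i − 3x_i², with X = x_i + Σ_{j≠i} x_j.
First-order condition: 286 − 8x_i − Σ_{j≠i} x_j = 0.
With identical mines, set every x_j = x: then 286 − 8x − 3x = 0, i.e. x = 286/11 = 26.

26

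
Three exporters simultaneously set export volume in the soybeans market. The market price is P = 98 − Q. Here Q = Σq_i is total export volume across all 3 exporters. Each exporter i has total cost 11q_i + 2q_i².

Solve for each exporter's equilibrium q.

10.875

A representative exporter's profit is π_i = q_i(98 − Q) − 11q_i − 2q_i², with Q = q_i + Σ_{j≠i} q_j.
First-order condition: 87 − 6q_i − Σ_{j≠i} q_j = 0.
With identical exporters, set every q_j = q: then 87 − 6q − 2q = 0, i.e. q = 87/8 = 10.875.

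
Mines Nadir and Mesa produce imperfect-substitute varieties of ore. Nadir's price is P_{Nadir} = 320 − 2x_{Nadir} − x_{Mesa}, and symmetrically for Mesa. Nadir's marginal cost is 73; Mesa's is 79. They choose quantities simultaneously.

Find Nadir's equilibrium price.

Mine Nadir's profit: π = x_{Nadir}(320 − 2x_{Nadir} − x_{Mesa}) − 73x_{Nadir}.
∂π/∂x_{Nadir} = 247 − 4x_{Nadir} − x_{Mesa} = 0 ⇒ x_{Nadir} = 61.75 − 0.25x_{Mesa}.
Similarly x_{Mesa} = 60.25 − 0.25x_{Nadir}.
Plugging x_{Mesa} into Nadir's best response: x_{Nadir} = 61.75 − 0.25(60.25 − 0.25x_{Nadir}) ⇒ 0.9375x_{Nadir} = 46.6875, so x_{Nadir} = 49.8.
Then x_{Mesa} = 60.25 − 0.25·49.8 = 47.8.
P_{Nadir} = 320 − 2·49.8 − 47.8 = 172.6.

172.6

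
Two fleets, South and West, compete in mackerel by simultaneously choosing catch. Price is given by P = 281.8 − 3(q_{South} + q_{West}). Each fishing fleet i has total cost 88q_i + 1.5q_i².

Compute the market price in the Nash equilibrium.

Fishing fleet South's profit: π = q_{South}(281.8 − 3(q_{South} + q_{West})) − 88q_{South} − 1.5q_{South}².
∂π/∂q_{South} = 193.8 − 9q_{South} − 3q_{West} = 0, so q_{South} = 323/15 − (1/3)q_{West}.
By symmetry q_{West} = q_{South}; substituting into the reaction function, (4/3)q_{South} = 323/15 and q_{South} = 16.15.
Equilibrium price: P = 281.8 − 3·32.3 = 184.9.

184.9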